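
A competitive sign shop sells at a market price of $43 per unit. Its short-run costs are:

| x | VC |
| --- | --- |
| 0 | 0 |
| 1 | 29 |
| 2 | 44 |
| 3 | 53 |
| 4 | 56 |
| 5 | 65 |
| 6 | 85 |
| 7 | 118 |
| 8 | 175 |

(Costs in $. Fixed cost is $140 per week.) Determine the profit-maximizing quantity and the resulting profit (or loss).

Compute π = P·x − TC at each output: x=0: -140; x=1: -126; x=2: -98; x=3: -64; x=4: -24; x=5: 10; x=6: 33; x=7: 43; x=8: 29.
Profit is maximized at x = 7. AVC there is 118/7 = $16.86 ≤ P, so producing beats shutting down (which would give -$140).

x = 7; profit = $43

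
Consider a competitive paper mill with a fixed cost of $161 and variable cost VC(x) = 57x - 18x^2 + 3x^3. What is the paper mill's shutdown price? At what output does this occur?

The shutdown price is the minimum of AVC. VC = 57x - 18x^2 + 3x^3, so AVC = 57 - 18x + 3x^2.
At the minimum of AVC, MC = AVC. MC = 57 - 36x + 9x^2; setting MC = AVC gives 6x^2 - 18x = 0, so x = 3. min AVC = 30.
The firm shuts down for any P below $30.

$30 per unit, at x = 3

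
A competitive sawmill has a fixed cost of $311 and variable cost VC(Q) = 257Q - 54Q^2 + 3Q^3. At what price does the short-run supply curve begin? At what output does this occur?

Short-run supply begins at min AVC. From VC = 257Q - 54Q^2 + 3Q^3, AVC = 257 - 54Q + 3Q^2.
dAVC/dQ = -54 + 6Q = 0 gives Q = 9. min AVC = 257 - 54·9 + 3·9^2 = 14.
For P < $14 the firm produces nothing.

$14 per unit, at Q = 9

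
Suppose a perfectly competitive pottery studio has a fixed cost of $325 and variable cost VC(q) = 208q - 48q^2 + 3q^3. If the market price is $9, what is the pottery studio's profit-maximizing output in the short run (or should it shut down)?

Strip out fixed cost: VC = 208q - 48q^2 + 3q^3. Then AVC = 208 - 48q + 3q^2 and MC = 208 - 96q + 9q^2.
The AVC parabola has its vertex at q = 48/6 = 8, where AVC = 208 - 48·8 + 3·8^2 = $16.
P = $9 lies below min AVC = $16; no output level covers variable cost.
Shutting down limits the loss to fixed cost, $325.

Shut down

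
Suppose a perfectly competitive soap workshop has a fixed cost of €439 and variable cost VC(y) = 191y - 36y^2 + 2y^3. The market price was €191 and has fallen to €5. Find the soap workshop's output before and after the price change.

MC = 191 - 72y + 6y^2; the shutdown threshold is min AVC = €29 (at y = 9).
At P = €191 ≥ min AVC, set P = MC on the rising branch: y = 12.
At P = €5 < min AVC = €29, price no longer covers variable cost at any output, so the firm shuts down: y = 0.

Output falls from 12 to 0 (the firm shuts down)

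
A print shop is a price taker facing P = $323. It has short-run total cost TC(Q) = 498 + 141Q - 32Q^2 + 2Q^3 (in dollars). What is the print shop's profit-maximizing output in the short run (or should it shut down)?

Strip out fixed cost: VC = 141Q - 32Q^2 + 2Q^3. Then AVC = 141 - 32Q + 2Q^2 and MC = 141 - 64Q + 6Q^2.
The AVC parabola has its vertex at Q = 32/4 = 8, where AVC = 141 - 32·8 + 2·8^2 = $13.
Because $323 ≥ $13, revenue can cover variable cost; the firm operates.
P = MC gives -182 - 64Q + 6Q^2 = 0, with roots -7/3 and 13. Take the larger (rising MC): Q* = 13.
Check: AVC at Q = 13 is $63 ≤ P, so revenue covers variable cost.
Profit = P·Q − TC = 323·13 − 1317 = $2882.

Produce at Q = 13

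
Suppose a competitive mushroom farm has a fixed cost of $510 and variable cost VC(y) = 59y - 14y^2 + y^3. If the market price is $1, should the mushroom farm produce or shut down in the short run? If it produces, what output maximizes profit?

Variable cost is VC = 59y - 14y^2 + y^3, so AVC = VC/y = 59 - 14y + y^2 and MC = dTC/dy = 59 - 28y + 3y^2.
The AVC parabola has its vertex at y = 14/2 = 7, where AVC = 59 - 14·7 + 7^2 = $10.
With P < min AVC ($1 < $10), every unit sold adds to the loss.
Best response: produce nothing and absorb the $510 fixed cost.

Shut down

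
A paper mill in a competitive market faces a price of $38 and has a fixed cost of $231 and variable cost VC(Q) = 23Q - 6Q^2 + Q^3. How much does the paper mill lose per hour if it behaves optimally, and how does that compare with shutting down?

Profit = -$131 at Q = 5

AVC = 23 - 6Q + Q^2 has its minimum $14 at Q = 3; price $38 clears that bar, so the firm operates.
With MC = 23 - 12Q + 3Q^2, P = MC on the upward-sloping part at Q* = 5.
TR = 38·5 = 190. TC = 231 + 90 = 321. Profit = 190 − 321 = -$131.
Shutting down would mean losing the fixed cost of $231, so operating at a loss of $131 is better by $100.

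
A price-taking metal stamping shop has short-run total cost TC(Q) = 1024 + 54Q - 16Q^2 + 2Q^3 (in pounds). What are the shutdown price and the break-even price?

Shutdown price = min AVC. AVC = 54 - 16Q + 2Q^2, with vertex at Q = 4 and minimum £22.
ATC = 1024/Q + 54 - 16Q + 2Q^2. Setting dATC/dQ = −1024/Q^2 − 16 + 4Q = 0 gives Q = 8 (since 4·8^3 − 16·8^2 = 1024).
min ATC = 1024/8 + 54 − 16·8 + 2·8^2 = £182. That is the break-even price.
Between these two prices the firm operates at a loss; above £182 it earns a profit.

Shutdown price = £22; break-even price = £182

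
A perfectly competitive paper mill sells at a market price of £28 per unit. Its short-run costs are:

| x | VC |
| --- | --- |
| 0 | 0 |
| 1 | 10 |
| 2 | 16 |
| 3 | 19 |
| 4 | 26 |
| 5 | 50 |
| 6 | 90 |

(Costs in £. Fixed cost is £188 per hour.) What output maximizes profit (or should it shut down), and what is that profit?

Tabulate TR − TC: x=0: -188; x=1: -170; x=2: -148; x=3: -123; x=4: -102; x=5: -98; x=6: -110.
Profit is maximized at x = 5. AVC there is 50/5 = £10 ≤ P, so producing beats shutting down (which would give -£188).

x = 5; profit = -£98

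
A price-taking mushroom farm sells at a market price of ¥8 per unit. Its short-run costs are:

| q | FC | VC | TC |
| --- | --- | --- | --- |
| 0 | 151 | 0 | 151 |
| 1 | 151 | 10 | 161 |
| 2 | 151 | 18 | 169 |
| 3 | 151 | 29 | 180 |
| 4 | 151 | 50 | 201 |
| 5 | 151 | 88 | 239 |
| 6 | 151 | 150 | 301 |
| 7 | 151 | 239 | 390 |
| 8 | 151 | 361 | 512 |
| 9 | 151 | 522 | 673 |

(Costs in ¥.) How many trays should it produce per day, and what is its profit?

Tabulate TR − TC: q=0: -151; q=1: -153; q=2: -153; q=3: -156; q=4: -169; q=5: -199; q=6: -253; q=7: -334; q=8: -448; q=9: -601.
Profit is highest at q = 0. Equivalently, the lowest AVC in the table is 18/2 ≈ ¥9 at q = 2, and P = ¥8 falls below it — price never covers variable cost, so the firm shuts down and loses only its fixed cost.

q = 0 (shut down); profit = -¥151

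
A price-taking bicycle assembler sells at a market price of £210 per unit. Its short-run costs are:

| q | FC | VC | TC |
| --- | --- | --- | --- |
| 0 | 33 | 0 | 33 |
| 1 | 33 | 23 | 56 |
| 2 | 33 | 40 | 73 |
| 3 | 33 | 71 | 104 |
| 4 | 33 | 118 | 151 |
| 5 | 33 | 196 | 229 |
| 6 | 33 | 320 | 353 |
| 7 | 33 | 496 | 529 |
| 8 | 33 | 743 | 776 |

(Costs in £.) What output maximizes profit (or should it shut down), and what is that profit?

q = 7; profit = £941

Tabulate TR − TC: q=0: -33; q=1: 154; q=2: 347; q=3: 526; q=4: 689; q=5: 821; q=6: 907; q=7: 941; q=8: 904.
Profit is maximized at q = 7. AVC there is 496/7 = £70.86 ≤ P, so producing beats shutting down (which would give -£33).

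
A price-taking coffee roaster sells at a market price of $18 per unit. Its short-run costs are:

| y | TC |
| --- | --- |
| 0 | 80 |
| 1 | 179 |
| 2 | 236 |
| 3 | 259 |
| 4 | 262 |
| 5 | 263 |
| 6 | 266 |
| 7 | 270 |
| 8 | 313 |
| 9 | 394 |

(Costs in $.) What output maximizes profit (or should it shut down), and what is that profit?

y = 0 (shut down); profit = -$80

Compute π = P·y − TC at each output: y=0: -80; y=1: -161; y=2: -200; y=3: -205; y=4: -190; y=5: -173; y=6: -158; y=7: -144; y=8: -169; y=9: -232.
Profit is highest at y = 0. Equivalently, the lowest AVC in the table is 190/7 ≈ $27.14 at y = 7, and P = $18 falls below it — price never covers variable cost, so the firm shuts down and loses only its fixed cost.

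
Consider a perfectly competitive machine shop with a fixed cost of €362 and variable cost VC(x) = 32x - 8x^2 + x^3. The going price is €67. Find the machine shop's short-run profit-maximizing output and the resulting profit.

AVC = 32 - 8x + x^2 has its minimum €16 at x = 4; price €67 clears that bar, so the firm operates.
MC = 32 - 16x + 3x^2. Setting P = MC and taking the root on the rising branch gives x* = 7.
TR = 67·7 = 469. TC = 362 + 175 = 537. Profit = 469 − 537 = -€68.
Shutting down would mean losing the fixed cost of €362, so operating at a loss of €68 is better by €294.

Profit = -€68 at x = 7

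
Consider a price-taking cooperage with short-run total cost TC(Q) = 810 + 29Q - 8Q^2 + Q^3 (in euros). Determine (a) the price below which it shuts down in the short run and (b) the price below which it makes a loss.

AVC = 29 - 8Q + Q^2; minimized at Q = 4, giving min AVC = €13. That is the shutdown price.
ATC = 810/Q + 29 - 8Q + Q^2. Setting dATC/dQ = −810/Q^2 − 8 + 2Q = 0 gives Q = 9 (since 2·9^3 − 8·9^2 = 810).
min ATC = 810/9 + 29 − 8·9 + 9^2 = €128. That is the break-even price.
Between these two prices the firm operates at a loss; above €128 it earns a profit.

Shutdown price = €13; break-even price = €128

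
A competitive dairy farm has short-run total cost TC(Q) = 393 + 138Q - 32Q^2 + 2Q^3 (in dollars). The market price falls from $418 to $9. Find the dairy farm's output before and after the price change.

AVC = 138 - 32Q + 2Q^2, minimized at Q = 8 where min AVC = $10. MC = 138 - 64Q + 6Q^2.
With P = $418 above the shutdown price, P = MC gives Q = 14.
At P = $9 < min AVC = $10, price no longer covers variable cost at any output, so the firm shuts down: Q = 0.

Output falls from 14 to 0 (the firm shuts down)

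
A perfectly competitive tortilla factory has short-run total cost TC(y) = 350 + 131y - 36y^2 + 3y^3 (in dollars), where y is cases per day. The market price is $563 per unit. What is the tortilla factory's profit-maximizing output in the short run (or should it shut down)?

From TC, MC = TC'(y) = 131 - 72y + 9y^2 and AVC = VC/y = 131 - 36y + 3y^2.
AVC is minimized where dAVC/dy = -36 + 6y = 0, at y = 6; min AVC = 131 - 36·6 + 3·6^2 = $23.
Since P = $563 ≥ min AVC = $23, price covers variable cost and the firm should produce.
Solving P = MC: -432 - 72y + 9y^2 = 0 ⇒ y = -4 or 12. On the upward-sloping branch, y* = 12.
Check: AVC at y = 12 is $131 ≤ P, so revenue covers variable cost.
Profit = P·y − TC = 563·12 − 1922 = $4834.

Produce at y = 12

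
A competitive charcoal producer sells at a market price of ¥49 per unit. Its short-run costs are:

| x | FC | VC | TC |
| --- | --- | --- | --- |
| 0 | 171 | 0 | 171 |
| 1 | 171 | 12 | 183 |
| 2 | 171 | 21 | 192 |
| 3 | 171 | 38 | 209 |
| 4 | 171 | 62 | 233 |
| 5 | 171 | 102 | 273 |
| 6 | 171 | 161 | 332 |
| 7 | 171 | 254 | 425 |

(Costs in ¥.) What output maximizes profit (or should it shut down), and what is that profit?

x = 5; profit = -¥28

Compute π = P·x − TC at each output: x=0: -171; x=1: -134; x=2: -94; x=3: -62; x=4: -37; x=5: -28; x=6: -38; x=7: -82.
Profit is maximized at x = 5. AVC there is 102/5 = ¥20.40 ≤ P, so producing beats shutting down (which would give -¥171).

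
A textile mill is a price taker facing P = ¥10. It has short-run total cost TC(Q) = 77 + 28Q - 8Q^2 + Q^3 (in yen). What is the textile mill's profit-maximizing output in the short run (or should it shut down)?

From TC, MC = TC'(Q) = 28 - 16Q + 3Q^2 and AVC = VC/Q = 28 - 8Q + Q^2.
AVC hits its minimum where MC = AVC, at Q = 4, giving min AVC = 28 - 8·4 + 4^2 = ¥12.
Since P = ¥10 < min AVC = ¥12, price fails to cover variable cost at any output.
Shutting down limits the loss to fixed cost, ¥77.

Shut down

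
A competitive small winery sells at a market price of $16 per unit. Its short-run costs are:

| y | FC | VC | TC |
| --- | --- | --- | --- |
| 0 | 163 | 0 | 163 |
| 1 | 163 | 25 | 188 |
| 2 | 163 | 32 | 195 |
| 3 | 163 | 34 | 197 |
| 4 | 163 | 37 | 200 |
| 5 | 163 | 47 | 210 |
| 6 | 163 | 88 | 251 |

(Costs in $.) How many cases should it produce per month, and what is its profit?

Compute π = P·y − TC at each output: y=0: -163; y=1: -172; y=2: -163; y=3: -149; y=4: -136; y=5: -130; y=6: -155.
Profit is maximized at y = 5. AVC there is 47/5 = $9.40 ≤ P, so producing beats shutting down (which would give -$163).

y = 5; profit = -$130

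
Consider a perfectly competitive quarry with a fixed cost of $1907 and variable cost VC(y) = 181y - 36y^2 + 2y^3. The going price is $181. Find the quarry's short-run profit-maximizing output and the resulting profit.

Profit = -$179 at y = 12

AVC = 181 - 36y + 2y^2; min AVC = $19 at y = 9. Since P = $181 ≥ min AVC, the firm produces.
With MC = 181 - 72y + 6y^2, P = MC on the upward-sloping part at y* = 12.
TR = 181·12 = 2172. TC = 1907 + 444 = 2351. Profit = 2172 − 2351 = -$179.
That loss of $179 beats the $1907 the firm would lose by shutting down; producing recovers $1728 of fixed cost.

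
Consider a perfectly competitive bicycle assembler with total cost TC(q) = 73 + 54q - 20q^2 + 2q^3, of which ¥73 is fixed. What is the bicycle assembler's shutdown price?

Short-run supply begins at min AVC. From VC = 54q - 20q^2 + 2q^3, AVC = 54 - 20q + 2q^2.
At the minimum of AVC, MC = AVC. MC = 54 - 40q + 6q^2; setting MC = AVC gives 4q^2 - 20q = 0, so q = 5. min AVC = 4.
So the shutdown price is ¥4.

¥4 per unit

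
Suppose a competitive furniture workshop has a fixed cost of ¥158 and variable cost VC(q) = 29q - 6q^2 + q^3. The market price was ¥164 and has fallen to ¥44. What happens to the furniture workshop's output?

MC = 29 - 12q + 3q^2; the shutdown threshold is min AVC = ¥20 (at q = 3).
With P = ¥164 above the shutdown price, P = MC gives q = 9.
At P = ¥44 ≥ min AVC, set P = MC: q = 5. The firm stays open but cuts output.

Output falls from 9 to 5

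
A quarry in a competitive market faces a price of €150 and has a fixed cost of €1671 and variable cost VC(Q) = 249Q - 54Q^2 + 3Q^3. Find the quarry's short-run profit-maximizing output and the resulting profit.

Profit = -€219 at Q = 11

AVC = 249 - 54Q + 3Q^2; min AVC = €6 at Q = 9. Since P = €150 ≥ min AVC, the firm produces.
MC = 249 - 108Q + 9Q^2. Setting P = MC and taking the root on the rising branch gives Q* = 11.
TR = 150·11 = 1650. TC = 1671 + 198 = 1869. Profit = 1650 − 1869 = -€219.
Shutting down would mean losing the fixed cost of €1671, so operating at a loss of €219 is better by €1452.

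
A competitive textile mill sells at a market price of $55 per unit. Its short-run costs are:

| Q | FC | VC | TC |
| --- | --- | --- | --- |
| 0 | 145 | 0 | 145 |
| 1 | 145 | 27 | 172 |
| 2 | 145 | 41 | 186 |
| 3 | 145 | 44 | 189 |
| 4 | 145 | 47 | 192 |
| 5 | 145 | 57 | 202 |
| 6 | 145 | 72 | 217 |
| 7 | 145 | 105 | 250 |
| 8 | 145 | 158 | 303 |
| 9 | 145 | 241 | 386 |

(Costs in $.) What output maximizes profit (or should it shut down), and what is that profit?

Profit at each row (π = 55Q − TC): Q=0: -145; Q=1: -117; Q=2: -76; Q=3: -24; Q=4: 28; Q=5: 73; Q=6: 113; Q=7: 135; Q=8: 137; Q=9: 109.
Profit is maximized at Q = 8. AVC there is 158/8 = $19.75 ≤ P, so producing beats shutting down (which would give -$145).

Q = 8; profit = $137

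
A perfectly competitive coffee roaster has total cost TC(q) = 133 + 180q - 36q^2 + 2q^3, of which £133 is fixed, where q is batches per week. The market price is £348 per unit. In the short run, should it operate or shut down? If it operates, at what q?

From TC, MC = TC'(q) = 180 - 72q + 6q^2 and AVC = VC/q = 180 - 36q + 2q^2.
The AVC parabola has its vertex at q = 36/4 = 9, where AVC = 180 - 36·9 + 2·9^2 = £18.
Since P = £348 ≥ min AVC = £18, price covers variable cost and the firm should produce.
Set P = MC: 348 = 180 - 72q + 6q^2 → -168 - 72q + 6q^2 = 0. The roots are q = -2 and q = 14; the profit-maximizing output is on the rising part of MC, so q* = 14.
Check: AVC at q = 14 is £68 ≤ P, so revenue covers variable cost.
Profit = P·q − TC = 348·14 − 1085 = £3787.

Produce at q = 14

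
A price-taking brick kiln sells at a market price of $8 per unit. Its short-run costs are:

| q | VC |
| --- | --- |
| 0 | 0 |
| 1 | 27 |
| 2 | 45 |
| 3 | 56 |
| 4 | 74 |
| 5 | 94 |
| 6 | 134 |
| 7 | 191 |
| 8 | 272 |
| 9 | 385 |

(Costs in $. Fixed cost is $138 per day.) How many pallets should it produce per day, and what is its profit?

q = 0 (shut down); profit = -$138

Tabulate TR − TC: q=0: -138; q=1: -157; q=2: -167; q=3: -170; q=4: -180; q=5: -192; q=6: -224; q=7: -273; q=8: -346; q=9: -451.
Profit is highest at q = 0. Equivalently, the lowest AVC in the table is 74/4 ≈ $18.50 at q = 4, and P = $8 falls below it — price never covers variable cost, so the firm shuts down and loses only its fixed cost.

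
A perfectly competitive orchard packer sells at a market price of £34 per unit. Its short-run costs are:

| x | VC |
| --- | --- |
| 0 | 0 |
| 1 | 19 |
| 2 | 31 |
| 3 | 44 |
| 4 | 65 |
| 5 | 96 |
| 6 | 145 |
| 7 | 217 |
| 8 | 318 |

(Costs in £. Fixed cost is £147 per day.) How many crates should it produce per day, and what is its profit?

x = 5; profit = -£73

Tabulate TR − TC: x=0: -147; x=1: -132; x=2: -110; x=3: -89; x=4: -76; x=5: -73; x=6: -88; x=7: -126; x=8: -193.
Profit is maximized at x = 5. AVC there is 96/5 = £19.20 ≤ P, so producing beats shutting down (which would give -£147).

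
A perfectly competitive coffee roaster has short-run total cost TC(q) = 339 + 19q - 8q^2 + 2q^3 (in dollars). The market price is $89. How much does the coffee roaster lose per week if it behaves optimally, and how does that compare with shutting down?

Profit = -$39 at q = 5

AVC = 19 - 8q + 2q^2; min AVC = $11 at q = 2. Since P = $89 ≥ min AVC, the firm produces.
With MC = 19 - 16q + 6q^2, P = MC on the upward-sloping part at q* = 5.
TR = 89·5 = 445. TC = 339 + 145 = 484. Profit = 445 − 484 = -$39.
That loss of $39 beats the $339 the firm would lose by shutting down; producing recovers $300 of fixed cost.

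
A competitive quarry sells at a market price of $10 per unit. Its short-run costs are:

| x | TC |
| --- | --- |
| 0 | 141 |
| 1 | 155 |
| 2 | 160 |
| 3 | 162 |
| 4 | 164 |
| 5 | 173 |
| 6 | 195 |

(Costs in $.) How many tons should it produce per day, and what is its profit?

x = 5; profit = -$123

Tabulate TR − TC: x=0: -141; x=1: -145; x=2: -140; x=3: -132; x=4: -124; x=5: -123; x=6: -135.
Profit is maximized at x = 5. AVC there is 32/5 = $6.40 ≤ P, so producing beats shutting down (which would give -$141).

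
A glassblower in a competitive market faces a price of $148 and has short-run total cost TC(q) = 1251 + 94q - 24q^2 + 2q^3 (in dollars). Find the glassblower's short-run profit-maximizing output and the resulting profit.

Profit = -$279 at q = 9

AVC = 94 - 24q + 2q^2 has its minimum $22 at q = 6; price $148 clears that bar, so the firm operates.
MC = 94 - 48q + 6q^2. Setting P = MC and taking the root on the rising branch gives q* = 9.
TR = 148·9 = 1332. TC = 1251 + 360 = 1611. Profit = 1332 − 1611 = -$279.
Shutting down would mean losing the fixed cost of $1251, so operating at a loss of $279 is better by $972.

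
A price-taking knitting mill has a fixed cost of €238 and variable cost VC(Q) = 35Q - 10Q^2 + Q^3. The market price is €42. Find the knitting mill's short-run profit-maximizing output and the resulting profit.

AVC = 35 - 10Q + Q^2; min AVC = €10 at Q = 5. Since P = €42 ≥ min AVC, the firm produces.
MC = 35 - 20Q + 3Q^2. Setting P = MC and taking the root on the rising branch gives Q* = 7.
TR = 42·7 = 294. TC = 238 + 98 = 336. Profit = 294 − 336 = -€42.
By producing, the firm covers all variable cost plus €196 of fixed cost; shutting down would lose the full €238.

Profit = -€42 at Q = 7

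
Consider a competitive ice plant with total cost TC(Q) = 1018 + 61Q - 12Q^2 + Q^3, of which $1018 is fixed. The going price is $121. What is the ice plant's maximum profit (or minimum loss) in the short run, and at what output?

Profit = -$218 at Q = 10

AVC = 61 - 12Q + Q^2 has its minimum $25 at Q = 6; price $121 clears that bar, so the firm operates.
MC = 61 - 24Q + 3Q^2. Setting P = MC and taking the root on the rising branch gives Q* = 10.
TR = 121·10 = 1210. TC = 1018 + 410 = 1428. Profit = 1210 − 1428 = -$218.
Shutting down would mean losing the fixed cost of $1018, so operating at a loss of $218 is better by $800.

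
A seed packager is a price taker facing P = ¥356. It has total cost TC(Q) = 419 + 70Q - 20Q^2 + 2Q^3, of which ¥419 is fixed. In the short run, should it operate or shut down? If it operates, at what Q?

Strip out fixed cost: VC = 70Q - 20Q^2 + 2Q^3. Then AVC = 70 - 20Q + 2Q^2 and MC = 70 - 40Q + 6Q^2.
AVC hits its minimum where MC = AVC, at Q = 5, giving min AVC = 70 - 20·5 + 2·5^2 = ¥20.
P = ¥356 exceeds min AVC = ¥20, so the firm stays open.
Solving P = MC: -286 - 40Q + 6Q^2 = 0 ⇒ Q = -13/3 or 11. On the upward-sloping branch, Q* = 11.
Check: AVC at Q = 11 is ¥92 ≤ P, so revenue covers variable cost.
Profit = P·Q − TC = 356·11 − 1431 = ¥2485.

Produce at Q = 11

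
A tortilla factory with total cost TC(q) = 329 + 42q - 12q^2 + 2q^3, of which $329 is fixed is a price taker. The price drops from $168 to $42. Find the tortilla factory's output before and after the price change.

Output falls from 7 to 4

MC = 42 - 24q + 6q^2; the shutdown threshold is min AVC = $24 (at q = 3).
With P = $168 above the shutdown price, P = MC gives q = 7.
At P = $42 ≥ min AVC, set P = MC: q = 4. The firm stays open but cuts output.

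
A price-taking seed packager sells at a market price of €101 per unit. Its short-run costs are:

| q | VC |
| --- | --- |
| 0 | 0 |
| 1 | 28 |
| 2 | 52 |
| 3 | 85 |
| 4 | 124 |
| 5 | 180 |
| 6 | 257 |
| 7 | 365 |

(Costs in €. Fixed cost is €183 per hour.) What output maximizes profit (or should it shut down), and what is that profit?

Profit at each row (π = 101q − TC): q=0: -183; q=1: -110; q=2: -33; q=3: 35; q=4: 97; q=5: 142; q=6: 166; q=7: 159.
Profit is maximized at q = 6. AVC there is 257/6 = €42.83 ≤ P, so producing beats shutting down (which would give -€183).

q = 6; profit = €166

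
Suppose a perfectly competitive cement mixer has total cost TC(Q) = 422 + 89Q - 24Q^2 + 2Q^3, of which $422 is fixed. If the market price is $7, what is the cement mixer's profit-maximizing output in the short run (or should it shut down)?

Strip out fixed cost: VC = 89Q - 24Q^2 + 2Q^3. Then AVC = 89 - 24Q + 2Q^2 and MC = 89 - 48Q + 6Q^2.
AVC is minimized where dAVC/dQ = -24 + 4Q = 0, at Q = 6; min AVC = 89 - 24·6 + 2·6^2 = $17.
P = $7 lies below min AVC = $17; no output level covers variable cost.
Shutting down limits the loss to fixed cost, $422.

Shut down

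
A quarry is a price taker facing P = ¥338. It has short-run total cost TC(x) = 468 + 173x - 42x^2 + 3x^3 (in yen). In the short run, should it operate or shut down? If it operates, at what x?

Produce at x = 11

Strip out fixed cost: VC = 173x - 42x^2 + 3x^3. Then AVC = 173 - 42x + 3x^2 and MC = 173 - 84x + 9x^2.
AVC hits its minimum where MC = AVC, at x = 7, giving min AVC = 173 - 42·7 + 3·7^2 = ¥26.
Since P = ¥338 ≥ min AVC = ¥26, price covers variable cost and the firm should produce.
Solving P = MC: -165 - 84x + 9x^2 = 0 ⇒ x = -5/3 or 11. On the upward-sloping branch, x* = 11.
Check: AVC at x = 11 is ¥74 ≤ P, so revenue covers variable cost.
Profit = P·x − TC = 338·11 − 1282 = ¥2436.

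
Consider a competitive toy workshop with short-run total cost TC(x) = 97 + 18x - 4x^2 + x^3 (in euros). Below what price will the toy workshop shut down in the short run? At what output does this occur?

The shutdown price is the minimum of AVC. VC = 18x - 4x^2 + x^3, so AVC = 18 - 4x + x^2.
dAVC/dx = -4 + 2x = 0 gives x = 2. min AVC = 18 - 4·2 + 2^2 = 14.
The firm shuts down for any P below €14.

€14 per unit, at x = 2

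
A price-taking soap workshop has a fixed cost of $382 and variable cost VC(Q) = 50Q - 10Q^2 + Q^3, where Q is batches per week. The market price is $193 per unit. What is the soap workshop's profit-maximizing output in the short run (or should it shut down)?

Produce at Q = 11

Strip out fixed cost: VC = 50Q - 10Q^2 + Q^3. Then AVC = 50 - 10Q + Q^2 and MC = 50 - 20Q + 3Q^2.
AVC is minimized where dAVC/dQ = -10 + 2Q = 0, at Q = 5; min AVC = 50 - 10·5 + 5^2 = $25.
P = $193 exceeds min AVC = $25, so the firm stays open.
P = MC gives -143 - 20Q + 3Q^2 = 0, with roots -13/3 and 11. Take the larger (rising MC): Q* = 11.
Check: AVC at Q = 11 is $61 ≤ P, so revenue covers variable cost.
Profit = P·Q − TC = 193·11 − 1053 = $1070.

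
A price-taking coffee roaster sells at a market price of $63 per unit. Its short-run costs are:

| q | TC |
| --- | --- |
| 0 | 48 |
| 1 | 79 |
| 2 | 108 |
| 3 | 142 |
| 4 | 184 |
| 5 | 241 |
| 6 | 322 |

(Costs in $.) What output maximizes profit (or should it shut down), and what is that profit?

q = 5; profit = $74

Profit at each row (π = 63q − TC): q=0: -48; q=1: -16; q=2: 18; q=3: 47; q=4: 68; q=5: 74; q=6: 56.
Profit is maximized at q = 5. AVC there is 193/5 = $38.60 ≤ P, so producing beats shutting down (which would give -$48).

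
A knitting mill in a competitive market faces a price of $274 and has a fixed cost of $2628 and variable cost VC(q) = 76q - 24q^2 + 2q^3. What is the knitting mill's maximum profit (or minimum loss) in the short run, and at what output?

Profit = -$208 at q = 11

AVC = 76 - 24q + 2q^2 has its minimum $4 at q = 6; price $274 clears that bar, so the firm operates.
With MC = 76 - 48q + 6q^2, P = MC on the upward-sloping part at q* = 11.
TR = 274·11 = 3014. TC = 2628 + 594 = 3222. Profit = 3014 − 3222 = -$208.
By producing, the firm covers all variable cost plus $2420 of fixed cost; shutting down would lose the full $2628.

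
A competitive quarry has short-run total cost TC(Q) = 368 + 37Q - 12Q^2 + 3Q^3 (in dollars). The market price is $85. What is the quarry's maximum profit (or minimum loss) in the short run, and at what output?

AVC = 37 - 12Q + 3Q^2 has its minimum $25 at Q = 2; price $85 clears that bar, so the firm operates.
With MC = 37 - 24Q + 9Q^2, P = MC on the upward-sloping part at Q* = 4.
TR = 85·4 = 340. TC = 368 + 148 = 516. Profit = 340 − 516 = -$176.
By producing, the firm covers all variable cost plus $192 of fixed cost; shutting down would lose the full $368.

Profit = -$176 at Q = 4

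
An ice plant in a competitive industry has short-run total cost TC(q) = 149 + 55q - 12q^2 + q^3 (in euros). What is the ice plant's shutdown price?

€19 per unit

The firm shuts down when price falls below the minimum of average variable cost. AVC = VC/q = 55 - 12q + q^2.
At the minimum of AVC, MC = AVC. MC = 55 - 24q + 3q^2; setting MC = AVC gives 2q^2 - 12q = 0, so q = 6. min AVC = 19.
For P < €19 the firm produces nothing.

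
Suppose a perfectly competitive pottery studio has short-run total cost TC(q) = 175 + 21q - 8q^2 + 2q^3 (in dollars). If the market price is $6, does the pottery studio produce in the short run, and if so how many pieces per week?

From TC, MC = TC'(q) = 21 - 16q + 6q^2 and AVC = VC/q = 21 - 8q + 2q^2.
The AVC parabola has its vertex at q = 8/4 = 2, where AVC = 21 - 8·2 + 2·2^2 = $13.
P = $6 lies below min AVC = $13; no output level covers variable cost.
Best response: produce nothing and absorb the $175 fixed cost.

Shut down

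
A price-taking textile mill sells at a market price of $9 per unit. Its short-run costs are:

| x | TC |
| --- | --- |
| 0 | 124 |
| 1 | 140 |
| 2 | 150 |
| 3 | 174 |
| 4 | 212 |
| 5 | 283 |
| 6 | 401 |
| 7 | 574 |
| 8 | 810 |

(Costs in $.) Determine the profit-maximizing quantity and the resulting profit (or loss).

Tabulate TR − TC: x=0: -124; x=1: -131; x=2: -132; x=3: -147; x=4: -176; x=5: -238; x=6: -347; x=7: -511; x=8: -738.
Profit is highest at x = 0. Equivalently, the lowest AVC in the table is 26/2 ≈ $13 at x = 2, and P = $9 falls below it — price never covers variable cost, so the firm shuts down and loses only its fixed cost.

x = 0 (shut down); profit = -$124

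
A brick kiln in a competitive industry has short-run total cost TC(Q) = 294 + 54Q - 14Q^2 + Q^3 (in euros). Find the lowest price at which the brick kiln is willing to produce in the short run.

€5 per unit

Short-run supply begins at min AVC. From VC = 54Q - 14Q^2 + Q^3, AVC = 54 - 14Q + Q^2.
At the minimum of AVC, MC = AVC. MC = 54 - 28Q + 3Q^2; setting MC = AVC gives 2Q^2 - 14Q = 0, so Q = 7. min AVC = 5.
So the shutdown price is €5.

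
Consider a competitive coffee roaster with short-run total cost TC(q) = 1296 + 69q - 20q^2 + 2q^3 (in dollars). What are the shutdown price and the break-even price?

AVC = 69 - 20q + 2q^2; minimized at q = 5, giving min AVC = $19. That is the shutdown price.
ATC = 1296/q + 69 - 20q + 2q^2. Setting dATC/dq = −1296/q^2 − 20 + 4q = 0 gives q = 9 (since 4·9^3 − 20·9^2 = 1296).
min ATC = 1296/9 + 69 − 20·9 + 2·9^2 = $195. That is the break-even price.
For $19 ≤ P < $195 the firm produces at a loss; below $19 it shuts down.

Shutdown price = $19; break-even price = $195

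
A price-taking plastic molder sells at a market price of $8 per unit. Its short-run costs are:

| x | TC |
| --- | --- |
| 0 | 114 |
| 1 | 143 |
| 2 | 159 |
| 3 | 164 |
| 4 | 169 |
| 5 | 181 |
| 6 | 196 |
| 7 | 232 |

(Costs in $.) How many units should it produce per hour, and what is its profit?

Tabulate TR − TC: x=0: -114; x=1: -135; x=2: -143; x=3: -140; x=4: -137; x=5: -141; x=6: -148; x=7: -176.
Profit is highest at x = 0. Equivalently, the lowest AVC in the table is 67/5 ≈ $13.40 at x = 5, and P = $8 falls below it — price never covers variable cost, so the firm shuts down and loses only its fixed cost.

x = 0 (shut down); profit = -$114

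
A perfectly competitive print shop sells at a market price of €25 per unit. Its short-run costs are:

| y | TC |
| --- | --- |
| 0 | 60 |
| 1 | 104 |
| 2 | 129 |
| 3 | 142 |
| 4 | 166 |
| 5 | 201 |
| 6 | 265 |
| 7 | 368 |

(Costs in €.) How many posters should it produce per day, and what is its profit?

Tabulate TR − TC: y=0: -60; y=1: -79; y=2: -79; y=3: -67; y=4: -66; y=5: -76; y=6: -115; y=7: -193.
Profit is highest at y = 0. Equivalently, the lowest AVC in the table is 106/4 ≈ €26.50 at y = 4, and P = €25 falls below it — price never covers variable cost, so the firm shuts down and loses only its fixed cost.

y = 0 (shut down); profit = -€60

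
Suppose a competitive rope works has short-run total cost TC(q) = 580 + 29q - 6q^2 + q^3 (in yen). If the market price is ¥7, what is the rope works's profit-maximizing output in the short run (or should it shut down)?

From TC, MC = TC'(q) = 29 - 12q + 3q^2 and AVC = VC/q = 29 - 6q + q^2.
The AVC parabola has its vertex at q = 6/2 = 3, where AVC = 29 - 6·3 + 3^2 = ¥20.
Since P = ¥7 < min AVC = ¥20, price fails to cover variable cost at any output.
The firm minimizes its loss by shutting down and losing only its fixed cost of ¥580.

Shut down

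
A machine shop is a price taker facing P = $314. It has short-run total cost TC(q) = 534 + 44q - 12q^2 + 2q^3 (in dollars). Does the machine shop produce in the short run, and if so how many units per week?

Produce at q = 9

Strip out fixed cost: VC = 44q - 12q^2 + 2q^3. Then AVC = 44 - 12q + 2q^2 and MC = 44 - 24q + 6q^2.
AVC is minimized where dAVC/dq = -12 + 4q = 0, at q = 3; min AVC = 44 - 12·3 + 2·3^2 = $26.
Since P = $314 ≥ min AVC = $26, price covers variable cost and the firm should produce.
Set P = MC: 314 = 44 - 24q + 6q^2 → -270 - 24q + 6q^2 = 0. The roots are q = -5 and q = 9; the profit-maximizing output is on the rising part of MC, so q* = 9.
Check: AVC at q = 9 is $98 ≤ P, so revenue covers variable cost.
Profit = P·q − TC = 314·9 − 1416 = $1410.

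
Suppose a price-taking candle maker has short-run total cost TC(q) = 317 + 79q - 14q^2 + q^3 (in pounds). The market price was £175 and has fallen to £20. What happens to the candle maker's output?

Output falls from 12 to 0 (the firm shuts down)

AVC = 79 - 14q + q^2, minimized at q = 7 where min AVC = £30. MC = 79 - 28q + 3q^2.
At P = £175 ≥ min AVC, set P = MC on the rising branch: q = 12.
At P = £20 < min AVC = £30, price no longer covers variable cost at any output, so the firm shuts down: q = 0.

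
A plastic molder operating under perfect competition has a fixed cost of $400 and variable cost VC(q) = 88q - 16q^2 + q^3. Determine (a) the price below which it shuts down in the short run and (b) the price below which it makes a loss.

Shutdown price = $24; break-even price = $68

AVC = 88 - 16q + q^2; minimized at q = 8, giving min AVC = $24. That is the shutdown price.
ATC = 400/q + 88 - 16q + q^2. Setting dATC/dq = −400/q^2 − 16 + 2q = 0 gives q = 10 (since 2·10^3 − 16·10^2 = 400).
min ATC = 400/10 + 88 − 16·10 + 10^2 = $68. That is the break-even price.
For $24 ≤ P < $68 the firm produces at a loss; below $24 it shuts down.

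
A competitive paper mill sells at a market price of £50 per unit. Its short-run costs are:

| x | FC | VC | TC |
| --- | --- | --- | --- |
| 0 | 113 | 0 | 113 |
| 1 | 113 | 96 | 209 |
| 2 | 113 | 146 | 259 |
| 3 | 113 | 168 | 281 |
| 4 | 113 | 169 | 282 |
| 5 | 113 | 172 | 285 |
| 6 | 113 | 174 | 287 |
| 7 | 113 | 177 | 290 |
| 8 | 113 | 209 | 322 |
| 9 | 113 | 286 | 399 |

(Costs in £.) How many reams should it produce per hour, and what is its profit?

x = 8; profit = £78

Tabulate TR − TC: x=0: -113; x=1: -159; x=2: -159; x=3: -131; x=4: -82; x=5: -35; x=6: 13; x=7: 60; x=8: 78; x=9: 51.
Profit is maximized at x = 8. AVC there is 209/8 = £26.12 ≤ P, so producing beats shutting down (which would give -£113).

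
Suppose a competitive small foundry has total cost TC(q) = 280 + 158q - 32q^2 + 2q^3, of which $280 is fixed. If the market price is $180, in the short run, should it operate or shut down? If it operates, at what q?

Produce at q = 11

Variable cost is VC = 158q - 32q^2 + 2q^3, so AVC = VC/q = 158 - 32q + 2q^2 and MC = dTC/dq = 158 - 64q + 6q^2.
The AVC parabola has its vertex at q = 32/4 = 8, where AVC = 158 - 32·8 + 2·8^2 = $30.
P = $180 exceeds min AVC = $30, so the firm stays open.
Solving P = MC: -22 - 64q + 6q^2 = 0 ⇒ q = -1/3 or 11. On the upward-sloping branch, q* = 11.
Check: AVC at q = 11 is $48 ≤ P, so revenue covers variable cost.
Profit = P·q − TC = 180·11 − 808 = $1172.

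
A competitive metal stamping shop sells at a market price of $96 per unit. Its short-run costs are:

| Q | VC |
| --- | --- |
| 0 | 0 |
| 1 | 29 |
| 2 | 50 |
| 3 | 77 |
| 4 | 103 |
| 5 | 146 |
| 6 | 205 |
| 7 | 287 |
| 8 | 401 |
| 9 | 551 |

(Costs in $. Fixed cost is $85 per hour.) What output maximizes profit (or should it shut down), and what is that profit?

Q = 7; profit = $300

Tabulate TR − TC: Q=0: -85; Q=1: -18; Q=2: 57; Q=3: 126; Q=4: 196; Q=5: 249; Q=6: 286; Q=7: 300; Q=8: 282; Q=9: 228.
Profit is maximized at Q = 7. AVC there is 287/7 = $41 ≤ P, so producing beats shutting down (which would give -$85).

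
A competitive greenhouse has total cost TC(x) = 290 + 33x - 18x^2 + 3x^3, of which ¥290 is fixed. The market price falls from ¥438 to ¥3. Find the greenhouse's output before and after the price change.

AVC = 33 - 18x + 3x^2, minimized at x = 3 where min AVC = ¥6. MC = 33 - 36x + 9x^2.
At P = ¥438 ≥ min AVC, set P = MC on the rising branch: x = 9.
At P = ¥3 < min AVC = ¥6, price no longer covers variable cost at any output, so the firm shuts down: x = 0.

Output falls from 9 to 0 (the firm shuts down)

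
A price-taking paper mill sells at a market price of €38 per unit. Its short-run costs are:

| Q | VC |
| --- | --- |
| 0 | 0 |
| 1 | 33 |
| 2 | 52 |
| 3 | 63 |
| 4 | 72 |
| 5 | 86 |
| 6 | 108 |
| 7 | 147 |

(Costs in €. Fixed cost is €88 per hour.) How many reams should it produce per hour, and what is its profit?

Q = 6; profit = €32

Tabulate TR − TC: Q=0: -88; Q=1: -83; Q=2: -64; Q=3: -37; Q=4: -8; Q=5: 16; Q=6: 32; Q=7: 31.
Profit is maximized at Q = 6. AVC there is 108/6 = €18 ≤ P, so producing beats shutting down (which would give -€88).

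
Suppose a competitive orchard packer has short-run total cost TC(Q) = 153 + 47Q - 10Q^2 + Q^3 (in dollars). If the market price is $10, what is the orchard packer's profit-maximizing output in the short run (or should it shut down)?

Strip out fixed cost: VC = 47Q - 10Q^2 + Q^3. Then AVC = 47 - 10Q + Q^2 and MC = 47 - 20Q + 3Q^2.
AVC is minimized where dAVC/dQ = -10 + 2Q = 0, at Q = 5; min AVC = 47 - 10·5 + 5^2 = $22.
With P < min AVC ($10 < $22), every unit sold adds to the loss.
Best response: produce nothing and absorb the $153 fixed cost.

Shut down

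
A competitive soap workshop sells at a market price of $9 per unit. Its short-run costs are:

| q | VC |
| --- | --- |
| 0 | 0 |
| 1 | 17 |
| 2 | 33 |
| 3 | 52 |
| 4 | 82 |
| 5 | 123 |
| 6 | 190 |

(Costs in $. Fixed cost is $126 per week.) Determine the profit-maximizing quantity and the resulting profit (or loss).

q = 0 (shut down); profit = -$126

Compute π = P·q − TC at each output: q=0: -126; q=1: -134; q=2: -141; q=3: -151; q=4: -172; q=5: -204; q=6: -262.
Profit is highest at q = 0. Equivalently, the lowest AVC in the table is 33/2 ≈ $16.50 at q = 2, and P = $9 falls below it — price never covers variable cost, so the firm shuts down and loses only its fixed cost.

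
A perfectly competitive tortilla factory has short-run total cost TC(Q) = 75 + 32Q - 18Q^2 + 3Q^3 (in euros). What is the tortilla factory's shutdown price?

The firm shuts down when price falls below the minimum of average variable cost. AVC = VC/Q = 32 - 18Q + 3Q^2.
At the minimum of AVC, MC = AVC. MC = 32 - 36Q + 9Q^2; setting MC = AVC gives 6Q^2 - 18Q = 0, so Q = 3. min AVC = 5.
For P < €5 the firm produces nothing.

€5 per unit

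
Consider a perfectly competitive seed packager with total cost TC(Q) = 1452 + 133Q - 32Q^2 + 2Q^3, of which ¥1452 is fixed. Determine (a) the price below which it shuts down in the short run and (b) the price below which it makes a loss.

Shutdown price = ¥5; break-even price = ¥155

Shutdown price = min AVC. AVC = 133 - 32Q + 2Q^2, with vertex at Q = 8 and minimum ¥5.
ATC = 1452/Q + 133 - 32Q + 2Q^2. Setting dATC/dQ = −1452/Q^2 − 32 + 4Q = 0 gives Q = 11 (since 4·11^3 − 32·11^2 = 1452).
min ATC = 1452/11 + 133 − 32·11 + 2·11^2 = ¥155. That is the break-even price.
For ¥5 ≤ P < ¥155 the firm produces at a loss; below ¥5 it shuts down.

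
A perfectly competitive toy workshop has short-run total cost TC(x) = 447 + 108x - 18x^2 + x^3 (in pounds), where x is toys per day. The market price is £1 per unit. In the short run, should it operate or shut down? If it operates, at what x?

Variable cost is VC = 108x - 18x^2 + x^3, so AVC = VC/x = 108 - 18x + x^2 and MC = dTC/dx = 108 - 36x + 3x^2.
The AVC parabola has its vertex at x = 18/2 = 9, where AVC = 108 - 18·9 + 9^2 = £27.
Since P = £1 < min AVC = £27, price fails to cover variable cost at any output.
Shutting down limits the loss to fixed cost, £447.

Shut down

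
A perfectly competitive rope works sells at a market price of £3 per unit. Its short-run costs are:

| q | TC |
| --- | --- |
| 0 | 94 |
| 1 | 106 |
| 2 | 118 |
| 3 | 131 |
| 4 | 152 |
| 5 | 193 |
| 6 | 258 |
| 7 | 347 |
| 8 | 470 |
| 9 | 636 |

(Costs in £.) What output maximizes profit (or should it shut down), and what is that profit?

Compute π = P·q − TC at each output: q=0: -94; q=1: -103; q=2: -112; q=3: -122; q=4: -140; q=5: -178; q=6: -240; q=7: -326; q=8: -446; q=9: -609.
Profit is highest at q = 0. Equivalently, the lowest AVC in the table is 12/1 ≈ £12 at q = 1, and P = £3 falls below it — price never covers variable cost, so the firm shuts down and loses only its fixed cost.

q = 0 (shut down); profit = -£94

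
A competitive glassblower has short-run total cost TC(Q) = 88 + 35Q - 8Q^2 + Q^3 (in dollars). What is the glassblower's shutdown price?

$19 per unit

Short-run supply begins at min AVC. From VC = 35Q - 8Q^2 + Q^3, AVC = 35 - 8Q + Q^2.
At the minimum of AVC, MC = AVC. MC = 35 - 16Q + 3Q^2; setting MC = AVC gives 2Q^2 - 8Q = 0, so Q = 4. min AVC = 19.
So the shutdown price is $19.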